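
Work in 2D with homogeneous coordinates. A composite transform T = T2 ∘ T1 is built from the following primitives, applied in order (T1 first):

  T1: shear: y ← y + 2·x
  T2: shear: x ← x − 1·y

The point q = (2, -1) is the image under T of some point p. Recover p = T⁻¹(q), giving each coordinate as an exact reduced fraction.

T1 = [1 0 0; 2 1 0; 0 0 1]
T2·T1 = [-1 -1 0; 2 1 0; 0 0 1]
det M = 1; M⁻¹ = [1 1 0; -2 -1 0; 0 0 1]
M⁻¹ · (2, -1)ᵀ = (1, -3)ᵀ

p = (1, -3)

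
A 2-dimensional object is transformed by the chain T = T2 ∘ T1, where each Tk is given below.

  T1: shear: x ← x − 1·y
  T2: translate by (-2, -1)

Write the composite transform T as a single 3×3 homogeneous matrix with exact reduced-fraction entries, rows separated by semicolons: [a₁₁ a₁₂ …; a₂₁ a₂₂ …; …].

T1 = [1 -1 0; 0 1 0; 0 0 1]
T2·T1 = [1 -1 -2; 0 1 -1; 0 0 1]

T = [1 -1 -2; 0 1 -1; 0 0 1]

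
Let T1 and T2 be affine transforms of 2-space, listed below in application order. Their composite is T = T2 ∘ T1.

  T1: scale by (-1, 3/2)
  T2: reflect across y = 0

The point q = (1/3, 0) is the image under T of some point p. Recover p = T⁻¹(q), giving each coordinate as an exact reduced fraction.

T1 = [-1 0 0; 0 3/2 0; 0 0 1]
T2·T1 = [-1 0 0; 0 -3/2 0; 0 0 1]
det M = 3/2; M⁻¹ = [-1 0 0; 0 -2/3 0; 0 0 1]
M⁻¹ · (1/3, 0)ᵀ = (-1/3, 0)ᵀ

p = (-1/3, 0)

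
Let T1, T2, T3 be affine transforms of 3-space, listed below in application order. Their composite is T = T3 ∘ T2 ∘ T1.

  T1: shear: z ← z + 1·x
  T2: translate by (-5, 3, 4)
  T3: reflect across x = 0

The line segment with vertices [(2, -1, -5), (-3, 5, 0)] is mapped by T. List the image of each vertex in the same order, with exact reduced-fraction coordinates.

image vertices: (3, 2, 1), (8, 8, 1)

T1 shear: z ← z + 1·x: (2, -1, -5) → (2, -1, -3); (-3, 5, 0) → (-3, 5, -3)
T2 translate by (-5, 3, 4): (2, -1, -3) → (-3, 2, 1); (-3, 5, -3) → (-8, 8, 1)
T3 reflect across x = 0: (-3, 2, 1) → (3, 2, 1); (-8, 8, 1) → (8, 8, 1)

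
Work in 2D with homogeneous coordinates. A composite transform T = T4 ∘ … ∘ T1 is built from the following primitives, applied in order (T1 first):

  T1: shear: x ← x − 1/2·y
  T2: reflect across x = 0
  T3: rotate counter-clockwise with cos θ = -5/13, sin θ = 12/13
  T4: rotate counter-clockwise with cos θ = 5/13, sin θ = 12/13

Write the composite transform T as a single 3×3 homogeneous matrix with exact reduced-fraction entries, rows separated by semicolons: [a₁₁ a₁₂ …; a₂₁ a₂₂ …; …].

T1 = [1 -1/2 0; 0 1 0; 0 0 1]
T2·T1 = [-1 1/2 0; 0 1 0; 0 0 1]
T3·…·T1 = [5/13 -29/26 0; -12/13 1/13 0; 0 0 1]
T4·…·T1 = [1 -1/2 0; 0 -1 0; 0 0 1]

T = [1 -1/2 0; 0 -1 0; 0 0 1]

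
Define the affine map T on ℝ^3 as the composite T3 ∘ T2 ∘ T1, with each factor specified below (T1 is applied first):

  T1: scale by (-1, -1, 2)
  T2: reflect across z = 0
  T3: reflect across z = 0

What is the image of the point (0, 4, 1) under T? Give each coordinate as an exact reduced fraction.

T1 scale by (-1, -1, 2): (0, 4, 1) → (0, -4, 2)
T2 reflect across z = 0: (0, -4, 2) → (0, -4, -2)
T3 reflect across z = 0: (0, -4, -2) → (0, -4, 2)

T(p) = (0, -4, 2)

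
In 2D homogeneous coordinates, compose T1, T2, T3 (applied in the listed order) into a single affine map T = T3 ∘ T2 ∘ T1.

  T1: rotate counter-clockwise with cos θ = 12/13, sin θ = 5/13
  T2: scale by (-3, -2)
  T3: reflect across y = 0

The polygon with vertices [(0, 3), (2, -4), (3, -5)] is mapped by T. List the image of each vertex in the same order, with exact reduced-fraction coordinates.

image vertices: (45/13, 72/13), (-132/13, -76/13), (-183/13, -90/13)

T1 rotate counter-clockwise with cos θ = 12/13, sin θ = 5/13: (0, 3) → (-15/13, 36/13); (2, -4) → (44/13, -38/13); (3, -5) → (61/13, -45/13)
T2 scale by (-3, -2): (-15/13, 36/13) → (45/13, -72/13); (44/13, -38/13) → (-132/13, 76/13); (61/13, -45/13) → (-183/13, 90/13)
T3 reflect across y = 0: (45/13, -72/13) → (45/13, 72/13); (-132/13, 76/13) → (-132/13, -76/13); (-183/13, 90/13) → (-183/13, -90/13)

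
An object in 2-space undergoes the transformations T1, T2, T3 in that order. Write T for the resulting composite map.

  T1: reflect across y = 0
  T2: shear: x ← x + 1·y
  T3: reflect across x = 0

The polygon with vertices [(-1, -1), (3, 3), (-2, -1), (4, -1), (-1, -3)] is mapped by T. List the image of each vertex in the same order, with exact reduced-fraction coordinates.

image vertices: (0, 1), (0, -3), (1, 1), (-5, 1), (-2, 3)

T1 reflect across y = 0: (-1, -1) → (-1, 1); (3, 3) → (3, -3); (-2, -1) → (-2, 1); (4, -1) → (4, 1); (-1, -3) → (-1, 3)
T2 shear: x ← x + 1·y: (-1, 1) → (0, 1); (3, -3) → (0, -3); (-2, 1) → (-1, 1); (4, 1) → (5, 1); (-1, 3) → (2, 3)
T3 reflect across x = 0: (0, 1) → (0, 1); (0, -3) → (0, -3); (-1, 1) → (1, 1); (5, 1) → (-5, 1); (2, 3) → (-2, 3)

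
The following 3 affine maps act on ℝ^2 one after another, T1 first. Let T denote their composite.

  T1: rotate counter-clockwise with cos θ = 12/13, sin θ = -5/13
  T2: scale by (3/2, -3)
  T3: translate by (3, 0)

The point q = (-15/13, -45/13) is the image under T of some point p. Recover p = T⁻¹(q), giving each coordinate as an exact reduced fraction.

T1 = [12/13 5/13 0; -5/13 12/13 0; 0 0 1]
T2·T1 = [18/13 15/26 0; 15/13 -36/13 0; 0 0 1]
T3·…·T1 = [18/13 15/26 3; 15/13 -36/13 0; 0 0 1]
det M = -9/2; M⁻¹ = [8/13 5/39 -24/13; 10/39 -4/13 -10/13; 0 0 1]
M⁻¹ · (-15/13, -45/13)ᵀ = (-3, 0)ᵀ

p = (-3, 0)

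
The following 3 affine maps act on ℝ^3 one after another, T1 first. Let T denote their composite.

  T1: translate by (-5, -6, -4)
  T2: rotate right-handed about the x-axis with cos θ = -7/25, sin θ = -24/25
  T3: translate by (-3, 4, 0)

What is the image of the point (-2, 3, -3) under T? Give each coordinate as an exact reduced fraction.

T(p) = (-10, -47/25, 121/25)

T1 translate by (-5, -6, -4): (-2, 3, -3) → (-7, -3, -7)
T2 rotate right-handed about the x-axis with cos θ = -7/25, sin θ = -24/25: (-7, -3, -7) → (-7, -147/25, 121/25)
T3 translate by (-3, 4, 0): (-7, -147/25, 121/25) → (-10, -47/25, 121/25)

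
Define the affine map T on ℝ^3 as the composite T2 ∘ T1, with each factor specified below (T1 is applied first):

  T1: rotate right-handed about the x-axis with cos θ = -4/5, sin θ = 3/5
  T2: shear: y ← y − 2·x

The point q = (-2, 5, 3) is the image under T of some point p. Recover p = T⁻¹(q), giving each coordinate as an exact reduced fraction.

p = (-2, 1, -3)

T1 = [1 0 0 0; 0 -4/5 -3/5 0; 0 3/5 -4/5 0; 0 0 0 1]
T2·T1 = [1 0 0 0; -2 -4/5 -3/5 0; 0 3/5 -4/5 0; 0 0 0 1]
det M = 1; M⁻¹ = [1 0 0 0; -8/5 -4/5 3/5 0; -6/5 -3/5 -4/5 0; 0 0 0 1]
M⁻¹ · (-2, 5, 3)ᵀ = (-2, 1, -3)ᵀ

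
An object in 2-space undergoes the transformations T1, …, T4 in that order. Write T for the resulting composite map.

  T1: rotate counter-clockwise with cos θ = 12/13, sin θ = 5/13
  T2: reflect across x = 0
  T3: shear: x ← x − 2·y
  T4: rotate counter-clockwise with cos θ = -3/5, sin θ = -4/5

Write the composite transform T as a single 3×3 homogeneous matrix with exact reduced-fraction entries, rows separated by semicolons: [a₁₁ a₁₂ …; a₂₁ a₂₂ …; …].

T = [86/65 21/13 0; 73/65 8/13 0; 0 0 1]

T1 = [12/13 -5/13 0; 5/13 12/13 0; 0 0 1]
T2·T1 = [-12/13 5/13 0; 5/13 12/13 0; 0 0 1]
T3·…·T1 = [-22/13 -19/13 0; 5/13 12/13 0; 0 0 1]
T4·…·T1 = [86/65 21/13 0; 73/65 8/13 0; 0 0 1]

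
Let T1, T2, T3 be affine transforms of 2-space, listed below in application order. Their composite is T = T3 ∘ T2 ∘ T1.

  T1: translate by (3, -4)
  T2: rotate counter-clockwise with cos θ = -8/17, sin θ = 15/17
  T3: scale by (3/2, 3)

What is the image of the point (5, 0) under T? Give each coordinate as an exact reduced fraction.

T1 translate by (3, -4): (5, 0) → (8, -4)
T2 rotate counter-clockwise with cos θ = -8/17, sin θ = 15/17: (8, -4) → (-4/17, 152/17)
T3 scale by (3/2, 3): (-4/17, 152/17) → (-6/17, 456/17)

T(p) = (-6/17, 456/17)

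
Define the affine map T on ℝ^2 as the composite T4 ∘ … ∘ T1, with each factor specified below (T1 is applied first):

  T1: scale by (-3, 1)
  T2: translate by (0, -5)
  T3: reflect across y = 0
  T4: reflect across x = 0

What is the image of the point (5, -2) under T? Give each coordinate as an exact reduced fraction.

T(p) = (15, 7)

T1 scale by (-3, 1): (5, -2) → (-15, -2)
T2 translate by (0, -5): (-15, -2) → (-15, -7)
T3 reflect across y = 0: (-15, -7) → (-15, 7)
T4 reflect across x = 0: (-15, 7) → (15, 7)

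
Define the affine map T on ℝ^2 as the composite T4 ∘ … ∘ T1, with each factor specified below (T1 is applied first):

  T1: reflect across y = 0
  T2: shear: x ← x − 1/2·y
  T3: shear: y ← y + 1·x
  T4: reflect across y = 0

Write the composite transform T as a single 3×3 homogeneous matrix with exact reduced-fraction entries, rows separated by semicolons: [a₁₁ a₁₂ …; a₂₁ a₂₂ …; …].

T = [1 1/2 0; -1 1/2 0; 0 0 1]

T1 = [1 0 0; 0 -1 0; 0 0 1]
T2·T1 = [1 1/2 0; 0 -1 0; 0 0 1]
T3·…·T1 = [1 1/2 0; 1 -1/2 0; 0 0 1]
T4·…·T1 = [1 1/2 0; -1 1/2 0; 0 0 1]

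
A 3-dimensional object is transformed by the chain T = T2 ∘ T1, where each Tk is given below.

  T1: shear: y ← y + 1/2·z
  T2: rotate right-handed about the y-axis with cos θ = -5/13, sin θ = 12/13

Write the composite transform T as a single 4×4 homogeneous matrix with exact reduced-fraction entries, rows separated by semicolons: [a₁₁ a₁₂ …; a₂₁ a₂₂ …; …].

T1 = [1 0 0 0; 0 1 1/2 0; 0 0 1 0; 0 0 0 1]
T2·T1 = [-5/13 0 12/13 0; 0 1 1/2 0; -12/13 0 -5/13 0; 0 0 0 1]

T = [-5/13 0 12/13 0; 0 1 1/2 0; -12/13 0 -5/13 0; 0 0 0 1]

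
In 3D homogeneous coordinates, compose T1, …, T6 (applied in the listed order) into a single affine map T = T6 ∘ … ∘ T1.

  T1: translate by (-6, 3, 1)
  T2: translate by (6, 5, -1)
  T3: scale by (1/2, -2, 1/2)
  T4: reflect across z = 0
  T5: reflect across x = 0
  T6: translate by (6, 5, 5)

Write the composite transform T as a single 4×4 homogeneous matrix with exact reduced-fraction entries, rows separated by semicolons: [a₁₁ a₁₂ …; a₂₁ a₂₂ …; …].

T = [-1/2 0 0 6; 0 -2 0 -11; 0 0 -1/2 5; 0 0 0 1]

T1 = [1 0 0 -6; 0 1 0 3; 0 0 1 1; 0 0 0 1]
T2·T1 = [1 0 0 0; 0 1 0 8; 0 0 1 0; 0 0 0 1]
T3·…·T1 = [1/2 0 0 0; 0 -2 0 -16; 0 0 1/2 0; 0 0 0 1]
T4·…·T1 = [1/2 0 0 0; 0 -2 0 -16; 0 0 -1/2 0; 0 0 0 1]
T5·…·T1 = [-1/2 0 0 0; 0 -2 0 -16; 0 0 -1/2 0; 0 0 0 1]
T6·…·T1 = [-1/2 0 0 6; 0 -2 0 -11; 0 0 -1/2 5; 0 0 0 1]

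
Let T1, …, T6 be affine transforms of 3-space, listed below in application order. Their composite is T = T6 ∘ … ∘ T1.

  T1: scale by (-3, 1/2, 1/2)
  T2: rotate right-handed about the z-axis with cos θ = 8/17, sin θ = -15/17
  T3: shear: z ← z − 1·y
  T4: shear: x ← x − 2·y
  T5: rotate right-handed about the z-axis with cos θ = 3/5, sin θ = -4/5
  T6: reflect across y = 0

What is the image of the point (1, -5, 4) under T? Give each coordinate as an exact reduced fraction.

T1 scale by (-3, 1/2, 1/2): (1, -5, 4) → (-3, -5/2, 2)
T2 rotate right-handed about the z-axis with cos θ = 8/17, sin θ = -15/17: (-3, -5/2, 2) → (-123/34, 25/17, 2)
T3 shear: z ← z − 1·y: (-123/34, 25/17, 2) → (-123/34, 25/17, 9/17)
T4 shear: x ← x − 2·y: (-123/34, 25/17, 9/17) → (-223/34, 25/17, 9/17)
T5 rotate right-handed about the z-axis with cos θ = 3/5, sin θ = -4/5: (-223/34, 25/17, 9/17) → (-469/170, 521/85, 9/17)
T6 reflect across y = 0: (-469/170, 521/85, 9/17) → (-469/170, -521/85, 9/17)

T(p) = (-469/170, -521/85, 9/17)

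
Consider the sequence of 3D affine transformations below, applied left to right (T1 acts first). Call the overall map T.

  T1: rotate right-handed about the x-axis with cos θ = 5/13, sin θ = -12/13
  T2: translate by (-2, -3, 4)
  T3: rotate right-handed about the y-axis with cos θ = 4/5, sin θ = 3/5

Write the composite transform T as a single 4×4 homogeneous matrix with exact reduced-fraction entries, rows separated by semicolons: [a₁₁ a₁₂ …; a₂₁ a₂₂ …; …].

T1 = [1 0 0 0; 0 5/13 12/13 0; 0 -12/13 5/13 0; 0 0 0 1]
T2·T1 = [1 0 0 -2; 0 5/13 12/13 -3; 0 -12/13 5/13 4; 0 0 0 1]
T3·…·T1 = [4/5 -36/65 3/13 4/5; 0 5/13 12/13 -3; -3/5 -48/65 4/13 22/5; 0 0 0 1]

T = [4/5 -36/65 3/13 4/5; 0 5/13 12/13 -3; -3/5 -48/65 4/13 22/5; 0 0 0 1]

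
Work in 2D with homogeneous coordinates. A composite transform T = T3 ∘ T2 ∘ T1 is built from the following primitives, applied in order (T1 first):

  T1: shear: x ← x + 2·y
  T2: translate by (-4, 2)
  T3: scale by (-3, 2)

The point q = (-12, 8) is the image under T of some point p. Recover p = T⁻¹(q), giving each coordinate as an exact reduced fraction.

p = (4, 2)

T1 = [1 2 0; 0 1 0; 0 0 1]
T2·T1 = [1 2 -4; 0 1 2; 0 0 1]
T3·…·T1 = [-3 -6 12; 0 2 4; 0 0 1]
det M = -6; M⁻¹ = [-1/3 -1 8; 0 1/2 -2; 0 0 1]
M⁻¹ · (-12, 8)ᵀ = (4, 2)ᵀ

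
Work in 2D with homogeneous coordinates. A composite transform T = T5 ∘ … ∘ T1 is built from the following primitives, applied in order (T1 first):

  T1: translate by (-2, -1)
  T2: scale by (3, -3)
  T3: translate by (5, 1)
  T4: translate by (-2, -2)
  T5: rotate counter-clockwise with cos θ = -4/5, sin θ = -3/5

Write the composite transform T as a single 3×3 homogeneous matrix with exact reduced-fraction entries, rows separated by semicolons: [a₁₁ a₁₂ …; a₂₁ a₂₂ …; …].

T1 = [1 0 -2; 0 1 -1; 0 0 1]
T2·T1 = [3 0 -6; 0 -3 3; 0 0 1]
T3·…·T1 = [3 0 -1; 0 -3 4; 0 0 1]
T4·…·T1 = [3 0 -3; 0 -3 2; 0 0 1]
T5·…·T1 = [-12/5 -9/5 18/5; -9/5 12/5 1/5; 0 0 1]

T = [-12/5 -9/5 18/5; -9/5 12/5 1/5; 0 0 1]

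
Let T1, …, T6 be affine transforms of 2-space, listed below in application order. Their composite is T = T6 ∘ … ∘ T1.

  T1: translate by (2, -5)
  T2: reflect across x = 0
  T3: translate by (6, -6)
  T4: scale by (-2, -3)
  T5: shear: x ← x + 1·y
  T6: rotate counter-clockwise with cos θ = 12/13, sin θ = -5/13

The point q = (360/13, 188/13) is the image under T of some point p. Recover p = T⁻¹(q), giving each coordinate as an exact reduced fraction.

p = (2, 3)

T1 = [1 0 2; 0 1 -5; 0 0 1]
T2·T1 = [-1 0 -2; 0 1 -5; 0 0 1]
T3·…·T1 = [-1 0 4; 0 1 -11; 0 0 1]
T4·…·T1 = [2 0 -8; 0 -3 33; 0 0 1]
T5·…·T1 = [2 -3 25; 0 -3 33; 0 0 1]
T6·…·T1 = [24/13 -51/13 465/13; -10/13 -21/13 271/13; 0 0 1]
det M = -6; M⁻¹ = [7/26 -17/26 4; -5/39 -4/13 11; 0 0 1]
M⁻¹ · (360/13, 188/13)ᵀ = (2, 3)ᵀ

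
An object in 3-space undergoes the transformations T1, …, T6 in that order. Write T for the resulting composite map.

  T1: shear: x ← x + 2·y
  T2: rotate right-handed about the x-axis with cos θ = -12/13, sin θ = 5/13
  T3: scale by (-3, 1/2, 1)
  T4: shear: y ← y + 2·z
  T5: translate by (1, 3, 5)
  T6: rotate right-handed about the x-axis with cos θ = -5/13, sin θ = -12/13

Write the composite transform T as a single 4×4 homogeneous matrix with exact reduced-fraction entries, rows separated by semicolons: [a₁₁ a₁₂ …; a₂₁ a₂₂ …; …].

T = [-3 -6 0 1; 0 40/169 -23/338 45/13; 0 -73/169 378/169 -61/13; 0 0 0 1]

T1 = [1 2 0 0; 0 1 0 0; 0 0 1 0; 0 0 0 1]
T2·T1 = [1 2 0 0; 0 -12/13 -5/13 0; 0 5/13 -12/13 0; 0 0 0 1]
T3·…·T1 = [-3 -6 0 0; 0 -6/13 -5/26 0; 0 5/13 -12/13 0; 0 0 0 1]
T4·…·T1 = [-3 -6 0 0; 0 4/13 -53/26 0; 0 5/13 -12/13 0; 0 0 0 1]
T5·…·T1 = [-3 -6 0 1; 0 4/13 -53/26 3; 0 5/13 -12/13 5; 0 0 0 1]
T6·…·T1 = [-3 -6 0 1; 0 40/169 -23/338 45/13; 0 -73/169 378/169 -61/13; 0 0 0 1]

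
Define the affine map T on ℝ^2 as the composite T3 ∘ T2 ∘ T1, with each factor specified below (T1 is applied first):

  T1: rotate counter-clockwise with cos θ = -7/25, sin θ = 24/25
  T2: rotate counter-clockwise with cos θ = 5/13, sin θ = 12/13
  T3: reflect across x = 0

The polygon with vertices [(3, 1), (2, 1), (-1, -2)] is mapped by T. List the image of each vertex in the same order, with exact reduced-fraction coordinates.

T1 rotate counter-clockwise with cos θ = -7/25, sin θ = 24/25: (3, 1) → (-9/5, 13/5); (2, 1) → (-38/25, 41/25); (-1, -2) → (11/5, -2/5)
T2 rotate counter-clockwise with cos θ = 5/13, sin θ = 12/13: (-9/5, 13/5) → (-201/65, -43/65); (-38/25, 41/25) → (-682/325, -251/325); (11/5, -2/5) → (79/65, 122/65)
T3 reflect across x = 0: (-201/65, -43/65) → (201/65, -43/65); (-682/325, -251/325) → (682/325, -251/325); (79/65, 122/65) → (-79/65, 122/65)

image vertices: (201/65, -43/65), (682/325, -251/325), (-79/65, 122/65)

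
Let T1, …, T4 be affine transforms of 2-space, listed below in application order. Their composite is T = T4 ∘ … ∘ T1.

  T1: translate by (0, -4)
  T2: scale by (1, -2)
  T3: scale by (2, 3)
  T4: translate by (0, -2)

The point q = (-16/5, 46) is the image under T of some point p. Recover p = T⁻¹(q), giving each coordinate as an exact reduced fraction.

p = (-8/5, -4)

T1 = [1 0 0; 0 1 -4; 0 0 1]
T2·T1 = [1 0 0; 0 -2 8; 0 0 1]
T3·…·T1 = [2 0 0; 0 -6 24; 0 0 1]
T4·…·T1 = [2 0 0; 0 -6 22; 0 0 1]
det M = -12; M⁻¹ = [1/2 0 0; 0 -1/6 11/3; 0 0 1]
M⁻¹ · (-16/5, 46)ᵀ = (-8/5, -4)ᵀ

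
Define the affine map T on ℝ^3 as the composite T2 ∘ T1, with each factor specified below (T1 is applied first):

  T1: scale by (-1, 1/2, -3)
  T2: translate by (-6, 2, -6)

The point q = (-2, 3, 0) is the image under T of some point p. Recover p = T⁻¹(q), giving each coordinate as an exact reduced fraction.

p = (-4, 2, -2)

T1 = [-1 0 0 0; 0 1/2 0 0; 0 0 -3 0; 0 0 0 1]
T2·T1 = [-1 0 0 -6; 0 1/2 0 2; 0 0 -3 -6; 0 0 0 1]
det M = 3/2; M⁻¹ = [-1 0 0 -6; 0 2 0 -4; 0 0 -1/3 -2; 0 0 0 1]
M⁻¹ · (-2, 3, 0)ᵀ = (-4, 2, -2)ᵀ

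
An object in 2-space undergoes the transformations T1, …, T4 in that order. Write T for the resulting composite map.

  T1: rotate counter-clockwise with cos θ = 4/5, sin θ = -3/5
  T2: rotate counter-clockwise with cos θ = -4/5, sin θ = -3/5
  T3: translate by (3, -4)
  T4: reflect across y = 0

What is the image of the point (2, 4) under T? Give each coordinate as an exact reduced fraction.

T1 rotate counter-clockwise with cos θ = 4/5, sin θ = -3/5: (2, 4) → (4, 2)
T2 rotate counter-clockwise with cos θ = -4/5, sin θ = -3/5: (4, 2) → (-2, -4)
T3 translate by (3, -4): (-2, -4) → (1, -8)
T4 reflect across y = 0: (1, -8) → (1, 8)

T(p) = (1, 8)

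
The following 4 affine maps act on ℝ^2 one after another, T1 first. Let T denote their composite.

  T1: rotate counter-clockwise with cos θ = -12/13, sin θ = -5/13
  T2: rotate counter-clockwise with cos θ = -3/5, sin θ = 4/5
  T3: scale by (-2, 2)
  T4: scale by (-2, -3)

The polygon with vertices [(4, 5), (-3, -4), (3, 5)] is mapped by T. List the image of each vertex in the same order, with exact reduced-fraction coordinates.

image vertices: (1556/65, -888/65), (-240/13, 150/13), (1332/65, -1086/65)

T1 rotate counter-clockwise with cos θ = -12/13, sin θ = -5/13: (4, 5) → (-23/13, -80/13); (-3, -4) → (16/13, 63/13); (3, 5) → (-11/13, -75/13)
T2 rotate counter-clockwise with cos θ = -3/5, sin θ = 4/5: (-23/13, -80/13) → (389/65, 148/65); (16/13, 63/13) → (-60/13, -25/13); (-11/13, -75/13) → (333/65, 181/65)
T3 scale by (-2, 2): (389/65, 148/65) → (-778/65, 296/65); (-60/13, -25/13) → (120/13, -50/13); (333/65, 181/65) → (-666/65, 362/65)
T4 scale by (-2, -3): (-778/65, 296/65) → (1556/65, -888/65); (120/13, -50/13) → (-240/13, 150/13); (-666/65, 362/65) → (1332/65, -1086/65)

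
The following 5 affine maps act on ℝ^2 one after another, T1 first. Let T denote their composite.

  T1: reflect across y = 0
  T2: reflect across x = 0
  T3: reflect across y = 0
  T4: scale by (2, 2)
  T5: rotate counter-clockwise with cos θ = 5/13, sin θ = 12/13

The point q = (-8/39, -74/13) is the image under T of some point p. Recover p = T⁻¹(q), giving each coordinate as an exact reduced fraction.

p = (8/3, -1)

T1 = [1 0 0; 0 -1 0; 0 0 1]
T2·T1 = [-1 0 0; 0 -1 0; 0 0 1]
T3·…·T1 = [-1 0 0; 0 1 0; 0 0 1]
T4·…·T1 = [-2 0 0; 0 2 0; 0 0 1]
T5·…·T1 = [-10/13 -24/13 0; -24/13 10/13 0; 0 0 1]
det M = -4; M⁻¹ = [-5/26 -6/13 0; -6/13 5/26 0; 0 0 1]
M⁻¹ · (-8/39, -74/13)ᵀ = (8/3, -1)ᵀ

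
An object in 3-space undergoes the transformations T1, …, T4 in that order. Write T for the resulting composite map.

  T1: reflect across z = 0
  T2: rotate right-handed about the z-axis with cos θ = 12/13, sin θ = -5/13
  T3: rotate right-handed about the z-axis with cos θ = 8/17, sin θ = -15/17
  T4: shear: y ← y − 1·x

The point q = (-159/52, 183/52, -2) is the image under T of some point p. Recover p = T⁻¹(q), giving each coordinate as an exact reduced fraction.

p = (-3/4, -3, 2)

T1 = [1 0 0 0; 0 1 0 0; 0 0 -1 0; 0 0 0 1]
T2·T1 = [12/13 5/13 0 0; -5/13 12/13 0 0; 0 0 -1 0; 0 0 0 1]
T3·…·T1 = [21/221 220/221 0 0; -220/221 21/221 0 0; 0 0 -1 0; 0 0 0 1]
T4·…·T1 = [21/221 220/221 0 0; -241/221 -199/221 0 0; 0 0 -1 0; 0 0 0 1]
det M = -1; M⁻¹ = [-199/221 -220/221 0 0; 241/221 21/221 0 0; 0 0 -1 0; 0 0 0 1]
M⁻¹ · (-159/52, 183/52, -2)ᵀ = (-3/4, -3, 2)ᵀ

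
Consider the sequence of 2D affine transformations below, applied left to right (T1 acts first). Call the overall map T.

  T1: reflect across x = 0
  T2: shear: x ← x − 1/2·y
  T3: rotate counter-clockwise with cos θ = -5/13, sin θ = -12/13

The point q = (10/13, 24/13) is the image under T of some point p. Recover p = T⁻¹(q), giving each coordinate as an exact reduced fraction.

p = (2, 0)

T1 = [-1 0 0; 0 1 0; 0 0 1]
T2·T1 = [-1 -1/2 0; 0 1 0; 0 0 1]
T3·…·T1 = [5/13 29/26 0; 12/13 1/13 0; 0 0 1]
det M = -1; M⁻¹ = [-1/13 29/26 0; 12/13 -5/13 0; 0 0 1]
M⁻¹ · (10/13, 24/13)ᵀ = (2, 0)ᵀ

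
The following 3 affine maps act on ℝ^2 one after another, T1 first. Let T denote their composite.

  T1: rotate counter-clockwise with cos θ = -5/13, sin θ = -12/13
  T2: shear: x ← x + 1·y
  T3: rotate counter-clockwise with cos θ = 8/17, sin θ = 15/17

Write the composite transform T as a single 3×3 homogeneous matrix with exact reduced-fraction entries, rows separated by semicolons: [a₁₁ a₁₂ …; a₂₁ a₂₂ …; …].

T1 = [-5/13 12/13 0; -12/13 -5/13 0; 0 0 1]
T2·T1 = [-17/13 7/13 0; -12/13 -5/13 0; 0 0 1]
T3·…·T1 = [44/221 131/221 0; -27/17 5/17 0; 0 0 1]

T = [44/221 131/221 0; -27/17 5/17 0; 0 0 1]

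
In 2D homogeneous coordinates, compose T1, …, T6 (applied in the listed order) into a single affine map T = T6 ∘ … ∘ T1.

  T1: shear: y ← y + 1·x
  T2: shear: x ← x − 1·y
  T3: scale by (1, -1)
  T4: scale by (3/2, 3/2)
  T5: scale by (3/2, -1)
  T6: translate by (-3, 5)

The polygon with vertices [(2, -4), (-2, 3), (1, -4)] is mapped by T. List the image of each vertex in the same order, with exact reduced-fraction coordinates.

image vertices: (6, 2), (-39/4, 13/2), (6, 1/2)

T1 shear: y ← y + 1·x: (2, -4) → (2, -2); (-2, 3) → (-2, 1); (1, -4) → (1, -3)
T2 shear: x ← x − 1·y: (2, -2) → (4, -2); (-2, 1) → (-3, 1); (1, -3) → (4, -3)
T3 scale by (1, -1): (4, -2) → (4, 2); (-3, 1) → (-3, -1); (4, -3) → (4, 3)
T4 scale by (3/2, 3/2): (4, 2) → (6, 3); (-3, -1) → (-9/2, -3/2); (4, 3) → (6, 9/2)
T5 scale by (3/2, -1): (6, 3) → (9, -3); (-9/2, -3/2) → (-27/4, 3/2); (6, 9/2) → (9, -9/2)
T6 translate by (-3, 5): (9, -3) → (6, 2); (-27/4, 3/2) → (-39/4, 13/2); (9, -9/2) → (6, 1/2)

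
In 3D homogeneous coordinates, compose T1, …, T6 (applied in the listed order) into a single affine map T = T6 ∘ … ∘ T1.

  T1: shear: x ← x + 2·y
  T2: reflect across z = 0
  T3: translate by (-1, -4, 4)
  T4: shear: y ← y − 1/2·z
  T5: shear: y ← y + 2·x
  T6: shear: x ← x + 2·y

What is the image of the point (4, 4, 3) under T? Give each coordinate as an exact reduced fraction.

T1 shear: x ← x + 2·y: (4, 4, 3) → (12, 4, 3)
T2 reflect across z = 0: (12, 4, 3) → (12, 4, -3)
T3 translate by (-1, -4, 4): (12, 4, -3) → (11, 0, 1)
T4 shear: y ← y − 1/2·z: (11, 0, 1) → (11, -1/2, 1)
T5 shear: y ← y + 2·x: (11, -1/2, 1) → (11, 43/2, 1)
T6 shear: x ← x + 2·y: (11, 43/2, 1) → (54, 43/2, 1)

T(p) = (54, 43/2, 1)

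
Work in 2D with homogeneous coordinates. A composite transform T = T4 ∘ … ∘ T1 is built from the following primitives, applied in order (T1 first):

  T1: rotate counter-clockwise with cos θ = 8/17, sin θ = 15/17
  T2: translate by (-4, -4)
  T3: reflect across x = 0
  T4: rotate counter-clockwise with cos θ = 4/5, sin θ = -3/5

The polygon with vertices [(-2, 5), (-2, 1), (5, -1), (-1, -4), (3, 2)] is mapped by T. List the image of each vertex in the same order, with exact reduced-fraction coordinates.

image vertices: (462/85, -709/85), (126/85, -657/85), (49/85, -43/85), (-281/85, -508/85), (55/17, -50/17)

T1 rotate counter-clockwise with cos θ = 8/17, sin θ = 15/17: (-2, 5) → (-91/17, 10/17); (-2, 1) → (-31/17, -22/17); (5, -1) → (55/17, 67/17); (-1, -4) → (52/17, -47/17); (3, 2) → (-6/17, 61/17)
T2 translate by (-4, -4): (-91/17, 10/17) → (-159/17, -58/17); (-31/17, -22/17) → (-99/17, -90/17); (55/17, 67/17) → (-13/17, -1/17); (52/17, -47/17) → (-16/17, -115/17); (-6/17, 61/17) → (-74/17, -7/17)
T3 reflect across x = 0: (-159/17, -58/17) → (159/17, -58/17); (-99/17, -90/17) → (99/17, -90/17); (-13/17, -1/17) → (13/17, -1/17); (-16/17, -115/17) → (16/17, -115/17); (-74/17, -7/17) → (74/17, -7/17)
T4 rotate counter-clockwise with cos θ = 4/5, sin θ = -3/5: (159/17, -58/17) → (462/85, -709/85); (99/17, -90/17) → (126/85, -657/85); (13/17, -1/17) → (49/85, -43/85); (16/17, -115/17) → (-281/85, -508/85); (74/17, -7/17) → (55/17, -50/17)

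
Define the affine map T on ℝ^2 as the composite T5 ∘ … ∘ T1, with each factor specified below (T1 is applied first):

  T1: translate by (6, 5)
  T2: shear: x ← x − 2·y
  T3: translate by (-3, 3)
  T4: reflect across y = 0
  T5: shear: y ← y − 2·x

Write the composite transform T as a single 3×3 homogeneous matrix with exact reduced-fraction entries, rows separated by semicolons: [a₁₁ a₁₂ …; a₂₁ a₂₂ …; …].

T1 = [1 0 6; 0 1 5; 0 0 1]
T2·T1 = [1 -2 -4; 0 1 5; 0 0 1]
T3·…·T1 = [1 -2 -7; 0 1 8; 0 0 1]
T4·…·T1 = [1 -2 -7; 0 -1 -8; 0 0 1]
T5·…·T1 = [1 -2 -7; -2 3 6; 0 0 1]

T = [1 -2 -7; -2 3 6; 0 0 1]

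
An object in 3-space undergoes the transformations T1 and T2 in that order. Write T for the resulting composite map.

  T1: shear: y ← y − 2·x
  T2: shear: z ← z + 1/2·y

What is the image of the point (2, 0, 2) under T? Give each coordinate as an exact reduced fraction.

T(p) = (2, -4, 0)

T1 shear: y ← y − 2·x: (2, 0, 2) → (2, -4, 2)
T2 shear: z ← z + 1/2·y: (2, -4, 2) → (2, -4, 0)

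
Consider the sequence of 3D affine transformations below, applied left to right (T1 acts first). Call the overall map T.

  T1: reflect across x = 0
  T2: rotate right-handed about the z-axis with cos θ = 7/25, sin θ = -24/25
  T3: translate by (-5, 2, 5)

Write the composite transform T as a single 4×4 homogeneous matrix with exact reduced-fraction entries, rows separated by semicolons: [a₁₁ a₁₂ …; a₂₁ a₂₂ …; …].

T1 = [-1 0 0 0; 0 1 0 0; 0 0 1 0; 0 0 0 1]
T2·T1 = [-7/25 24/25 0 0; 24/25 7/25 0 0; 0 0 1 0; 0 0 0 1]
T3·…·T1 = [-7/25 24/25 0 -5; 24/25 7/25 0 2; 0 0 1 5; 0 0 0 1]

T = [-7/25 24/25 0 -5; 24/25 7/25 0 2; 0 0 1 5; 0 0 0 1]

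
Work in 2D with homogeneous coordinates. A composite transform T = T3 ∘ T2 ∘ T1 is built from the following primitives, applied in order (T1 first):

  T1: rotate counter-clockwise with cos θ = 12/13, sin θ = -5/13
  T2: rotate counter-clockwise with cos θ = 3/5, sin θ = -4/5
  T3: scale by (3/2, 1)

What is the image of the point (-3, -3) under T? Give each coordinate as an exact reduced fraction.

T(p) = (-711/130, 141/65)

T1 rotate counter-clockwise with cos θ = 12/13, sin θ = -5/13: (-3, -3) → (-51/13, -21/13)
T2 rotate counter-clockwise with cos θ = 3/5, sin θ = -4/5: (-51/13, -21/13) → (-237/65, 141/65)
T3 scale by (3/2, 1): (-237/65, 141/65) → (-711/130, 141/65)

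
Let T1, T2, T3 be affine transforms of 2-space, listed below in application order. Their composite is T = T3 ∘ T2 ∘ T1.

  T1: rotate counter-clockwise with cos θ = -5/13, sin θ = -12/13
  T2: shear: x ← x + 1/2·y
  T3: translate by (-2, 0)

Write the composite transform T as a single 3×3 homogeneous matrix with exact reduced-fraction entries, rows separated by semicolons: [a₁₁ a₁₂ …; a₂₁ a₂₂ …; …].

T = [-11/13 19/26 -2; -12/13 -5/13 0; 0 0 1]

T1 = [-5/13 12/13 0; -12/13 -5/13 0; 0 0 1]
T2·T1 = [-11/13 19/26 0; -12/13 -5/13 0; 0 0 1]
T3·…·T1 = [-11/13 19/26 -2; -12/13 -5/13 0; 0 0 1]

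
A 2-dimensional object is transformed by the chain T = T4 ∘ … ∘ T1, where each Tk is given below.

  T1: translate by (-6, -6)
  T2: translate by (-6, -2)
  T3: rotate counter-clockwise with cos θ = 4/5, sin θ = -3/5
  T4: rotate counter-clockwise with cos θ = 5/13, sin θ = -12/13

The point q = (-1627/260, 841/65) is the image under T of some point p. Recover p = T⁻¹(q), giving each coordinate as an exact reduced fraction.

T1 = [1 0 -6; 0 1 -6; 0 0 1]
T2·T1 = [1 0 -12; 0 1 -8; 0 0 1]
T3·…·T1 = [4/5 3/5 -72/5; -3/5 4/5 4/5; 0 0 1]
T4·…·T1 = [-16/65 63/65 -24/5; -63/65 -16/65 68/5; 0 0 1]
det M = 1; M⁻¹ = [-16/65 -63/65 12; 63/65 -16/65 8; 0 0 1]
M⁻¹ · (-1627/260, 841/65)ᵀ = (1, -5/4)ᵀ

p = (1, -5/4)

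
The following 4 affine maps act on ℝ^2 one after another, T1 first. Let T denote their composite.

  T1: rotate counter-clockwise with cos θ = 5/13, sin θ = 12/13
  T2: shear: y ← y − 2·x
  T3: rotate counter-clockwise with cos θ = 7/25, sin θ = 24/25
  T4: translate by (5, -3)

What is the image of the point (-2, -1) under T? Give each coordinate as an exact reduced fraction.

T(p) = (187/25, -1158/325)

T1 rotate counter-clockwise with cos θ = 5/13, sin θ = 12/13: (-2, -1) → (2/13, -29/13)
T2 shear: y ← y − 2·x: (2/13, -29/13) → (2/13, -33/13)
T3 rotate counter-clockwise with cos θ = 7/25, sin θ = 24/25: (2/13, -33/13) → (62/25, -183/325)
T4 translate by (5, -3): (62/25, -183/325) → (187/25, -1158/325)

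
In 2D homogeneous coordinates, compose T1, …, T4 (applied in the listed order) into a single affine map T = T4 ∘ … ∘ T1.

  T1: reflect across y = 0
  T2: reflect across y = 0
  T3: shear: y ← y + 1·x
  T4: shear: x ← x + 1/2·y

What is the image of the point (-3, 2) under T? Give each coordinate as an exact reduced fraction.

T1 reflect across y = 0: (-3, 2) → (-3, -2)
T2 reflect across y = 0: (-3, -2) → (-3, 2)
T3 shear: y ← y + 1·x: (-3, 2) → (-3, -1)
T4 shear: x ← x + 1/2·y: (-3, -1) → (-7/2, -1)

T(p) = (-7/2, -1)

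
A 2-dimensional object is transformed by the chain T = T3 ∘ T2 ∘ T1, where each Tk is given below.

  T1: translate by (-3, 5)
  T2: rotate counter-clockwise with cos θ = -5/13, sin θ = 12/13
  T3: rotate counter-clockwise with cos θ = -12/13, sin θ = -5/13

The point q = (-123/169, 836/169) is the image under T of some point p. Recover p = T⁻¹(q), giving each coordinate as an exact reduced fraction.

T1 = [1 0 -3; 0 1 5; 0 0 1]
T2·T1 = [-5/13 -12/13 -45/13; 12/13 -5/13 -61/13; 0 0 1]
T3·…·T1 = [120/169 119/169 235/169; -119/169 120/169 957/169; 0 0 1]
det M = 1; M⁻¹ = [120/169 -119/169 3; 119/169 120/169 -5; 0 0 1]
M⁻¹ · (-123/169, 836/169)ᵀ = (-1, -2)ᵀ

p = (-1, -2)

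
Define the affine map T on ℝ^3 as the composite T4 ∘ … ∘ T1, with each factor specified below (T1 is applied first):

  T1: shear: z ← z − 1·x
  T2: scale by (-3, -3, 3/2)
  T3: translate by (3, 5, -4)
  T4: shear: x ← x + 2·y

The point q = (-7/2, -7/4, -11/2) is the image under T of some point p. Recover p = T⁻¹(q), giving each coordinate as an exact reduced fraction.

p = (1, 9/4, 0)

T1 = [1 0 0 0; 0 1 0 0; -1 0 1 0; 0 0 0 1]
T2·T1 = [-3 0 0 0; 0 -3 0 0; -3/2 0 3/2 0; 0 0 0 1]
T3·…·T1 = [-3 0 0 3; 0 -3 0 5; -3/2 0 3/2 -4; 0 0 0 1]
T4·…·T1 = [-3 -6 0 13; 0 -3 0 5; -3/2 0 3/2 -4; 0 0 0 1]
det M = 27/2; M⁻¹ = [-1/3 2/3 0 1; 0 -1/3 0 5/3; -1/3 2/3 2/3 11/3; 0 0 0 1]
M⁻¹ · (-7/2, -7/4, -11/2)ᵀ = (1, 9/4, 0)ᵀ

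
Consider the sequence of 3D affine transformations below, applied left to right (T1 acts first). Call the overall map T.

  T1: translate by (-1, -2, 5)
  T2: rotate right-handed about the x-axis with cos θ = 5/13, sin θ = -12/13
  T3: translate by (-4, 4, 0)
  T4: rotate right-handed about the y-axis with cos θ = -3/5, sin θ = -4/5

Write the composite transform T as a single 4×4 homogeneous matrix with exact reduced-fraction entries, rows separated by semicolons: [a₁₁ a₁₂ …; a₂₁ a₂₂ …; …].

T1 = [1 0 0 -1; 0 1 0 -2; 0 0 1 5; 0 0 0 1]
T2·T1 = [1 0 0 -1; 0 5/13 12/13 50/13; 0 -12/13 5/13 49/13; 0 0 0 1]
T3·…·T1 = [1 0 0 -5; 0 5/13 12/13 102/13; 0 -12/13 5/13 49/13; 0 0 0 1]
T4·…·T1 = [-3/5 48/65 -4/13 -1/65; 0 5/13 12/13 102/13; 4/5 36/65 -3/13 -407/65; 0 0 0 1]

T = [-3/5 48/65 -4/13 -1/65; 0 5/13 12/13 102/13; 4/5 36/65 -3/13 -407/65; 0 0 0 1]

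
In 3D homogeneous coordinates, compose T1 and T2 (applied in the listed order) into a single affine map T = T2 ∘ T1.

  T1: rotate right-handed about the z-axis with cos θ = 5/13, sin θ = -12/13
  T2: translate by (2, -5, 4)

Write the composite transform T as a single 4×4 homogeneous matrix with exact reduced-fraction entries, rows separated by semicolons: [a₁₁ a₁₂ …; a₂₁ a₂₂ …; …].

T1 = [5/13 12/13 0 0; -12/13 5/13 0 0; 0 0 1 0; 0 0 0 1]
T2·T1 = [5/13 12/13 0 2; -12/13 5/13 0 -5; 0 0 1 4; 0 0 0 1]

T = [5/13 12/13 0 2; -12/13 5/13 0 -5; 0 0 1 4; 0 0 0 1]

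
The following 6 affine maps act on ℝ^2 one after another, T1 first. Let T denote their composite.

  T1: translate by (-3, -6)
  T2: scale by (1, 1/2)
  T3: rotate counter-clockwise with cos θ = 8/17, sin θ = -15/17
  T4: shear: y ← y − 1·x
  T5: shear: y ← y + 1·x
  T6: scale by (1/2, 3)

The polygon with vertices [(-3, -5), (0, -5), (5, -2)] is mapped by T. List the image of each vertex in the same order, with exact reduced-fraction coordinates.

T1 translate by (-3, -6): (-3, -5) → (-6, -11); (0, -5) → (-3, -11); (5, -2) → (2, -8)
T2 scale by (1, 1/2): (-6, -11) → (-6, -11/2); (-3, -11) → (-3, -11/2); (2, -8) → (2, -4)
T3 rotate counter-clockwise with cos θ = 8/17, sin θ = -15/17: (-6, -11/2) → (-261/34, 46/17); (-3, -11/2) → (-213/34, 1/17); (2, -4) → (-44/17, -62/17)
T4 shear: y ← y − 1·x: (-261/34, 46/17) → (-261/34, 353/34); (-213/34, 1/17) → (-213/34, 215/34); (-44/17, -62/17) → (-44/17, -18/17)
T5 shear: y ← y + 1·x: (-261/34, 353/34) → (-261/34, 46/17); (-213/34, 215/34) → (-213/34, 1/17); (-44/17, -18/17) → (-44/17, -62/17)
T6 scale by (1/2, 3): (-261/34, 46/17) → (-261/68, 138/17); (-213/34, 1/17) → (-213/68, 3/17); (-44/17, -62/17) → (-22/17, -186/17)

image vertices: (-261/68, 138/17), (-213/68, 3/17), (-22/17, -186/17)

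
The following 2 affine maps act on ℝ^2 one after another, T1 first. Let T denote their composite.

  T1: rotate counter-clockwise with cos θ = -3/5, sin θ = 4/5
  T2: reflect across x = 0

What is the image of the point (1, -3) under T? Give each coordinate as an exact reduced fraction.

T1 rotate counter-clockwise with cos θ = -3/5, sin θ = 4/5: (1, -3) → (9/5, 13/5)
T2 reflect across x = 0: (9/5, 13/5) → (-9/5, 13/5)

T(p) = (-9/5, 13/5)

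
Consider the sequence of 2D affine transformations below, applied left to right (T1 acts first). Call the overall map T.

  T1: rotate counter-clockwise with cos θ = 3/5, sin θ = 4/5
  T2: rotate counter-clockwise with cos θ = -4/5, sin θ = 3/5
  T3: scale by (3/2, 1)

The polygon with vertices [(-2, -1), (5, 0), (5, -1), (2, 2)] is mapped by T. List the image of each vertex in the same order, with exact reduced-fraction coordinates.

T1 rotate counter-clockwise with cos θ = 3/5, sin θ = 4/5: (-2, -1) → (-2/5, -11/5); (5, 0) → (3, 4); (5, -1) → (19/5, 17/5); (2, 2) → (-2/5, 14/5)
T2 rotate counter-clockwise with cos θ = -4/5, sin θ = 3/5: (-2/5, -11/5) → (41/25, 38/25); (3, 4) → (-24/5, -7/5); (19/5, 17/5) → (-127/25, -11/25); (-2/5, 14/5) → (-34/25, -62/25)
T3 scale by (3/2, 1): (41/25, 38/25) → (123/50, 38/25); (-24/5, -7/5) → (-36/5, -7/5); (-127/25, -11/25) → (-381/50, -11/25); (-34/25, -62/25) → (-51/25, -62/25)

image vertices: (123/50, 38/25), (-36/5, -7/5), (-381/50, -11/25), (-51/25, -62/25)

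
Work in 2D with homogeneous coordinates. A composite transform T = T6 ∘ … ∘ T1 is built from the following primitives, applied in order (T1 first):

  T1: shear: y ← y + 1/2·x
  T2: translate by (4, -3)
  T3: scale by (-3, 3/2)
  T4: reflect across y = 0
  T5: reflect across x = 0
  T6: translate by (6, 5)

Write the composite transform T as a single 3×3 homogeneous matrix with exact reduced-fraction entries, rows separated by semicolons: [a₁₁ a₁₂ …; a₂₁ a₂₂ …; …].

T1 = [1 0 0; 1/2 1 0; 0 0 1]
T2·T1 = [1 0 4; 1/2 1 -3; 0 0 1]
T3·…·T1 = [-3 0 -12; 3/4 3/2 -9/2; 0 0 1]
T4·…·T1 = [-3 0 -12; -3/4 -3/2 9/2; 0 0 1]
T5·…·T1 = [3 0 12; -3/4 -3/2 9/2; 0 0 1]
T6·…·T1 = [3 0 18; -3/4 -3/2 19/2; 0 0 1]

T = [3 0 18; -3/4 -3/2 19/2; 0 0 1]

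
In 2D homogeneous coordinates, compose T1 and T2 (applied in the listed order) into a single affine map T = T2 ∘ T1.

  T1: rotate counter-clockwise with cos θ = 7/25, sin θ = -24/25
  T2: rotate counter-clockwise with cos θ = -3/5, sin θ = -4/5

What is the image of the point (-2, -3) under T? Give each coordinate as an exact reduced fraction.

T(p) = (366/125, 263/125)

T1 rotate counter-clockwise with cos θ = 7/25, sin θ = -24/25: (-2, -3) → (-86/25, 27/25)
T2 rotate counter-clockwise with cos θ = -3/5, sin θ = -4/5: (-86/25, 27/25) → (366/125, 263/125)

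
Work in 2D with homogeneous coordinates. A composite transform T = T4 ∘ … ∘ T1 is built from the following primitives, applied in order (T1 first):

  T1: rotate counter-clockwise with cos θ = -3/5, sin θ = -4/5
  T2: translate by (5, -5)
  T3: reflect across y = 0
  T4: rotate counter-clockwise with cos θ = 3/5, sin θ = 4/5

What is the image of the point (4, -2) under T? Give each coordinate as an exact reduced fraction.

T1 rotate counter-clockwise with cos θ = -3/5, sin θ = -4/5: (4, -2) → (-4, -2)
T2 translate by (5, -5): (-4, -2) → (1, -7)
T3 reflect across y = 0: (1, -7) → (1, 7)
T4 rotate counter-clockwise with cos θ = 3/5, sin θ = 4/5: (1, 7) → (-5, 5)

T(p) = (-5, 5)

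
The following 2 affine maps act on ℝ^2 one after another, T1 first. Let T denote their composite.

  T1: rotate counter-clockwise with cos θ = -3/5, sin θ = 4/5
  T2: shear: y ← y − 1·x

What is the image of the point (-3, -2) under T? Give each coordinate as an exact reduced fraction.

T1 rotate counter-clockwise with cos θ = -3/5, sin θ = 4/5: (-3, -2) → (17/5, -6/5)
T2 shear: y ← y − 1·x: (17/5, -6/5) → (17/5, -23/5)

T(p) = (17/5, -23/5)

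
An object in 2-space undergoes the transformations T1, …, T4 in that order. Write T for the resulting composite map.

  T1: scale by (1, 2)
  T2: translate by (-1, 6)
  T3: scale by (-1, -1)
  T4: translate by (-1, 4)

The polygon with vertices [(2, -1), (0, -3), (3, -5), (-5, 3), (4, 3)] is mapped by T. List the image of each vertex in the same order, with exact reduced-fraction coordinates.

image vertices: (-2, 0), (0, 4), (-3, 8), (5, -8), (-4, -8)

T1 scale by (1, 2): (2, -1) → (2, -2); (0, -3) → (0, -6); (3, -5) → (3, -10); (-5, 3) → (-5, 6); (4, 3) → (4, 6)
T2 translate by (-1, 6): (2, -2) → (1, 4); (0, -6) → (-1, 0); (3, -10) → (2, -4); (-5, 6) → (-6, 12); (4, 6) → (3, 12)
T3 scale by (-1, -1): (1, 4) → (-1, -4); (-1, 0) → (1, 0); (2, -4) → (-2, 4); (-6, 12) → (6, -12); (3, 12) → (-3, -12)
T4 translate by (-1, 4): (-1, -4) → (-2, 0); (1, 0) → (0, 4); (-2, 4) → (-3, 8); (6, -12) → (5, -8); (-3, -12) → (-4, -8)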